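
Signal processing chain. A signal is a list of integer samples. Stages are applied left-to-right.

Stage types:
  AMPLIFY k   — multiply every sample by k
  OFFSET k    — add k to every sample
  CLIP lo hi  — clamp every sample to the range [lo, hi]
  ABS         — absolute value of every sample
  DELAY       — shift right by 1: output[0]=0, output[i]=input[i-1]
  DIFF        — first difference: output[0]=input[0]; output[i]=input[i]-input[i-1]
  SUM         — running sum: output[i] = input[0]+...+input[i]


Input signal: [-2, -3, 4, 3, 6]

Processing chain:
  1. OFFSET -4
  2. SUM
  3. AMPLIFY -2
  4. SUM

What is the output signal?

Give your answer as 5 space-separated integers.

Answer: 12 38 64 92 116

Derivation:
Input: [-2, -3, 4, 3, 6]
Stage 1 (OFFSET -4): -2+-4=-6, -3+-4=-7, 4+-4=0, 3+-4=-1, 6+-4=2 -> [-6, -7, 0, -1, 2]
Stage 2 (SUM): sum[0..0]=-6, sum[0..1]=-13, sum[0..2]=-13, sum[0..3]=-14, sum[0..4]=-12 -> [-6, -13, -13, -14, -12]
Stage 3 (AMPLIFY -2): -6*-2=12, -13*-2=26, -13*-2=26, -14*-2=28, -12*-2=24 -> [12, 26, 26, 28, 24]
Stage 4 (SUM): sum[0..0]=12, sum[0..1]=38, sum[0..2]=64, sum[0..3]=92, sum[0..4]=116 -> [12, 38, 64, 92, 116]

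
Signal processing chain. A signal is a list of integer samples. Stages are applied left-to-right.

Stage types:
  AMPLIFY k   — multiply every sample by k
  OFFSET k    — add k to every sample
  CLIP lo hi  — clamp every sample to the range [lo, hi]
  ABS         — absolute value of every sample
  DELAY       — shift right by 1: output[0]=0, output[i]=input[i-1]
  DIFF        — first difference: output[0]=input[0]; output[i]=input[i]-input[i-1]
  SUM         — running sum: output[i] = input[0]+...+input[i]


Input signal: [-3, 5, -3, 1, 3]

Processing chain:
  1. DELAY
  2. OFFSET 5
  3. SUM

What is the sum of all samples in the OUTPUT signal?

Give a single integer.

Answer: 73

Derivation:
Input: [-3, 5, -3, 1, 3]
Stage 1 (DELAY): [0, -3, 5, -3, 1] = [0, -3, 5, -3, 1] -> [0, -3, 5, -3, 1]
Stage 2 (OFFSET 5): 0+5=5, -3+5=2, 5+5=10, -3+5=2, 1+5=6 -> [5, 2, 10, 2, 6]
Stage 3 (SUM): sum[0..0]=5, sum[0..1]=7, sum[0..2]=17, sum[0..3]=19, sum[0..4]=25 -> [5, 7, 17, 19, 25]
Output sum: 73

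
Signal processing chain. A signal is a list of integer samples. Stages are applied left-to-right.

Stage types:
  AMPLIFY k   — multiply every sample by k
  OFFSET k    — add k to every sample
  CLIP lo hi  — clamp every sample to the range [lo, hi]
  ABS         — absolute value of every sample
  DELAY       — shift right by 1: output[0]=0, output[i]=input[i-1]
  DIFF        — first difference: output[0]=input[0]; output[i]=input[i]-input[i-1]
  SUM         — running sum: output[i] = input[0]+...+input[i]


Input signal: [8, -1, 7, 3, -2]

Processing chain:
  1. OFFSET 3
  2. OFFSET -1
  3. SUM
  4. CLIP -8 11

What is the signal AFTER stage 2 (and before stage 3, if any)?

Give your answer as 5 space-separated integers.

Input: [8, -1, 7, 3, -2]
Stage 1 (OFFSET 3): 8+3=11, -1+3=2, 7+3=10, 3+3=6, -2+3=1 -> [11, 2, 10, 6, 1]
Stage 2 (OFFSET -1): 11+-1=10, 2+-1=1, 10+-1=9, 6+-1=5, 1+-1=0 -> [10, 1, 9, 5, 0]

Answer: 10 1 9 5 0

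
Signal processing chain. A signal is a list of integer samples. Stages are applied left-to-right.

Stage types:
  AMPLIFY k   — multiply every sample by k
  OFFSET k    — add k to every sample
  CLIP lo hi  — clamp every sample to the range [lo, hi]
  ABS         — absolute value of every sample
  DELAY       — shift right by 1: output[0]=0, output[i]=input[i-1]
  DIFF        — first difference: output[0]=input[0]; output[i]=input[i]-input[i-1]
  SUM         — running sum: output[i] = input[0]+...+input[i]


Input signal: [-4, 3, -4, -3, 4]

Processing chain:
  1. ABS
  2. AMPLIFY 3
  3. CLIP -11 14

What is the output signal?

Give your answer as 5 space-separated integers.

Input: [-4, 3, -4, -3, 4]
Stage 1 (ABS): |-4|=4, |3|=3, |-4|=4, |-3|=3, |4|=4 -> [4, 3, 4, 3, 4]
Stage 2 (AMPLIFY 3): 4*3=12, 3*3=9, 4*3=12, 3*3=9, 4*3=12 -> [12, 9, 12, 9, 12]
Stage 3 (CLIP -11 14): clip(12,-11,14)=12, clip(9,-11,14)=9, clip(12,-11,14)=12, clip(9,-11,14)=9, clip(12,-11,14)=12 -> [12, 9, 12, 9, 12]

Answer: 12 9 12 9 12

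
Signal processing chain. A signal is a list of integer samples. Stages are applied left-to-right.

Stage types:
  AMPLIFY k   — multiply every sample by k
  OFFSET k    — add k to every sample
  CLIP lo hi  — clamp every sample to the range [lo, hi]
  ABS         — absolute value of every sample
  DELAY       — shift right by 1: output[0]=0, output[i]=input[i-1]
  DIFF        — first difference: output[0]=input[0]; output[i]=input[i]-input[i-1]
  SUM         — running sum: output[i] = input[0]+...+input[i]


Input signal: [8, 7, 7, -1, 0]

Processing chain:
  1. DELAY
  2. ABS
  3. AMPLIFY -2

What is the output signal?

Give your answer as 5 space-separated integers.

Answer: 0 -16 -14 -14 -2

Derivation:
Input: [8, 7, 7, -1, 0]
Stage 1 (DELAY): [0, 8, 7, 7, -1] = [0, 8, 7, 7, -1] -> [0, 8, 7, 7, -1]
Stage 2 (ABS): |0|=0, |8|=8, |7|=7, |7|=7, |-1|=1 -> [0, 8, 7, 7, 1]
Stage 3 (AMPLIFY -2): 0*-2=0, 8*-2=-16, 7*-2=-14, 7*-2=-14, 1*-2=-2 -> [0, -16, -14, -14, -2]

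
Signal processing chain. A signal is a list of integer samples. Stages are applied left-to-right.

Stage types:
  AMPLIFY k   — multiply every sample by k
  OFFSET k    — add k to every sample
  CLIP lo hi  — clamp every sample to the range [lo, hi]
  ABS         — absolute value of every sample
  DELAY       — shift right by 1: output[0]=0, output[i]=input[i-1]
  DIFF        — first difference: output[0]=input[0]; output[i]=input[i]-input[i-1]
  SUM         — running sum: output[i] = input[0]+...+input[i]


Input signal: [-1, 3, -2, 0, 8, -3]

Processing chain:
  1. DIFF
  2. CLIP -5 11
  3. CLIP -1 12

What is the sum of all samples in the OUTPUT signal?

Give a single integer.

Answer: 11

Derivation:
Input: [-1, 3, -2, 0, 8, -3]
Stage 1 (DIFF): s[0]=-1, 3--1=4, -2-3=-5, 0--2=2, 8-0=8, -3-8=-11 -> [-1, 4, -5, 2, 8, -11]
Stage 2 (CLIP -5 11): clip(-1,-5,11)=-1, clip(4,-5,11)=4, clip(-5,-5,11)=-5, clip(2,-5,11)=2, clip(8,-5,11)=8, clip(-11,-5,11)=-5 -> [-1, 4, -5, 2, 8, -5]
Stage 3 (CLIP -1 12): clip(-1,-1,12)=-1, clip(4,-1,12)=4, clip(-5,-1,12)=-1, clip(2,-1,12)=2, clip(8,-1,12)=8, clip(-5,-1,12)=-1 -> [-1, 4, -1, 2, 8, -1]
Output sum: 11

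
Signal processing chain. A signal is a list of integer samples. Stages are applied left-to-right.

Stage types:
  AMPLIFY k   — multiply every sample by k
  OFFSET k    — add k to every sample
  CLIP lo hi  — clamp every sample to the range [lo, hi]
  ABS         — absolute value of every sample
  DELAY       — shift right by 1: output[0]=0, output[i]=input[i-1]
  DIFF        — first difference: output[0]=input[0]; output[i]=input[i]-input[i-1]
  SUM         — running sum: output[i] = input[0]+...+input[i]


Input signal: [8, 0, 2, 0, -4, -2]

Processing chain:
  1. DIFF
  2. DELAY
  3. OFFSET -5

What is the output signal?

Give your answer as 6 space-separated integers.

Answer: -5 3 -13 -3 -7 -9

Derivation:
Input: [8, 0, 2, 0, -4, -2]
Stage 1 (DIFF): s[0]=8, 0-8=-8, 2-0=2, 0-2=-2, -4-0=-4, -2--4=2 -> [8, -8, 2, -2, -4, 2]
Stage 2 (DELAY): [0, 8, -8, 2, -2, -4] = [0, 8, -8, 2, -2, -4] -> [0, 8, -8, 2, -2, -4]
Stage 3 (OFFSET -5): 0+-5=-5, 8+-5=3, -8+-5=-13, 2+-5=-3, -2+-5=-7, -4+-5=-9 -> [-5, 3, -13, -3, -7, -9]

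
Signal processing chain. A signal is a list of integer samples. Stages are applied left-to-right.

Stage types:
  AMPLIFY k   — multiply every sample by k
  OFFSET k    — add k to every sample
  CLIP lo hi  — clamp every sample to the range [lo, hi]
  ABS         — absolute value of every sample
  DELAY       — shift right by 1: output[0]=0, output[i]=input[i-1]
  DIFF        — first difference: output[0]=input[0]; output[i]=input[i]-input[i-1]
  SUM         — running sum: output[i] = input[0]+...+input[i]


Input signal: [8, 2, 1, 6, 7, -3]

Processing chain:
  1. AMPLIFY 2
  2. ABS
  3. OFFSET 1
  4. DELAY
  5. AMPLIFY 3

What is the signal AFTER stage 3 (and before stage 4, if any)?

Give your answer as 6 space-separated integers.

Answer: 17 5 3 13 15 7

Derivation:
Input: [8, 2, 1, 6, 7, -3]
Stage 1 (AMPLIFY 2): 8*2=16, 2*2=4, 1*2=2, 6*2=12, 7*2=14, -3*2=-6 -> [16, 4, 2, 12, 14, -6]
Stage 2 (ABS): |16|=16, |4|=4, |2|=2, |12|=12, |14|=14, |-6|=6 -> [16, 4, 2, 12, 14, 6]
Stage 3 (OFFSET 1): 16+1=17, 4+1=5, 2+1=3, 12+1=13, 14+1=15, 6+1=7 -> [17, 5, 3, 13, 15, 7]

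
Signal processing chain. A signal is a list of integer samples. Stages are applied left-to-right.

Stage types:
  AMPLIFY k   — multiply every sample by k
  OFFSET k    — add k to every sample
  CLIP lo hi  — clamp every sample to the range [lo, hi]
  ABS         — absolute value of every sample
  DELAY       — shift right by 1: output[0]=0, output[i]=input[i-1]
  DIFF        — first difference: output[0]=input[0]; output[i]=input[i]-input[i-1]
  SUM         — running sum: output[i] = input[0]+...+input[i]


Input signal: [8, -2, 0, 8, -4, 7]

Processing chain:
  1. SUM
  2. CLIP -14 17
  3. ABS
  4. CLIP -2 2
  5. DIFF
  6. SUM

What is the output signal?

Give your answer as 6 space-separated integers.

Input: [8, -2, 0, 8, -4, 7]
Stage 1 (SUM): sum[0..0]=8, sum[0..1]=6, sum[0..2]=6, sum[0..3]=14, sum[0..4]=10, sum[0..5]=17 -> [8, 6, 6, 14, 10, 17]
Stage 2 (CLIP -14 17): clip(8,-14,17)=8, clip(6,-14,17)=6, clip(6,-14,17)=6, clip(14,-14,17)=14, clip(10,-14,17)=10, clip(17,-14,17)=17 -> [8, 6, 6, 14, 10, 17]
Stage 3 (ABS): |8|=8, |6|=6, |6|=6, |14|=14, |10|=10, |17|=17 -> [8, 6, 6, 14, 10, 17]
Stage 4 (CLIP -2 2): clip(8,-2,2)=2, clip(6,-2,2)=2, clip(6,-2,2)=2, clip(14,-2,2)=2, clip(10,-2,2)=2, clip(17,-2,2)=2 -> [2, 2, 2, 2, 2, 2]
Stage 5 (DIFF): s[0]=2, 2-2=0, 2-2=0, 2-2=0, 2-2=0, 2-2=0 -> [2, 0, 0, 0, 0, 0]
Stage 6 (SUM): sum[0..0]=2, sum[0..1]=2, sum[0..2]=2, sum[0..3]=2, sum[0..4]=2, sum[0..5]=2 -> [2, 2, 2, 2, 2, 2]

Answer: 2 2 2 2 2 2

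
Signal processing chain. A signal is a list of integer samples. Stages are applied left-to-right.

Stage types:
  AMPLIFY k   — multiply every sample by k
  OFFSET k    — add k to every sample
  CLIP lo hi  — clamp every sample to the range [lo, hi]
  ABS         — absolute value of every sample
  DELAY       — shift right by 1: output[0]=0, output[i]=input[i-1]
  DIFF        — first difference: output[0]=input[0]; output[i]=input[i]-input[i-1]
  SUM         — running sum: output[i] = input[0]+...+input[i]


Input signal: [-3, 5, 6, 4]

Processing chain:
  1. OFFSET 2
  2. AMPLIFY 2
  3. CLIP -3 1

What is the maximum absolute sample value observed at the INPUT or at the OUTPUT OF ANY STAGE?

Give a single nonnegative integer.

Answer: 16

Derivation:
Input: [-3, 5, 6, 4] (max |s|=6)
Stage 1 (OFFSET 2): -3+2=-1, 5+2=7, 6+2=8, 4+2=6 -> [-1, 7, 8, 6] (max |s|=8)
Stage 2 (AMPLIFY 2): -1*2=-2, 7*2=14, 8*2=16, 6*2=12 -> [-2, 14, 16, 12] (max |s|=16)
Stage 3 (CLIP -3 1): clip(-2,-3,1)=-2, clip(14,-3,1)=1, clip(16,-3,1)=1, clip(12,-3,1)=1 -> [-2, 1, 1, 1] (max |s|=2)
Overall max amplitude: 16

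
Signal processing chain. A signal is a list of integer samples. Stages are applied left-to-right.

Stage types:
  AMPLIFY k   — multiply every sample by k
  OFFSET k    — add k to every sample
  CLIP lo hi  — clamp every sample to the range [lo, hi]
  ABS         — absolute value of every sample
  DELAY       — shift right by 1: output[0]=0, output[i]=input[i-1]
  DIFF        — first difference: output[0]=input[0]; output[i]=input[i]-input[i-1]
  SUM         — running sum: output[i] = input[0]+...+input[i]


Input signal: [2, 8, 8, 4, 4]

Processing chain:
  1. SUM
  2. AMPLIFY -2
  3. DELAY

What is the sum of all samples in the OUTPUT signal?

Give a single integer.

Answer: -104

Derivation:
Input: [2, 8, 8, 4, 4]
Stage 1 (SUM): sum[0..0]=2, sum[0..1]=10, sum[0..2]=18, sum[0..3]=22, sum[0..4]=26 -> [2, 10, 18, 22, 26]
Stage 2 (AMPLIFY -2): 2*-2=-4, 10*-2=-20, 18*-2=-36, 22*-2=-44, 26*-2=-52 -> [-4, -20, -36, -44, -52]
Stage 3 (DELAY): [0, -4, -20, -36, -44] = [0, -4, -20, -36, -44] -> [0, -4, -20, -36, -44]
Output sum: -104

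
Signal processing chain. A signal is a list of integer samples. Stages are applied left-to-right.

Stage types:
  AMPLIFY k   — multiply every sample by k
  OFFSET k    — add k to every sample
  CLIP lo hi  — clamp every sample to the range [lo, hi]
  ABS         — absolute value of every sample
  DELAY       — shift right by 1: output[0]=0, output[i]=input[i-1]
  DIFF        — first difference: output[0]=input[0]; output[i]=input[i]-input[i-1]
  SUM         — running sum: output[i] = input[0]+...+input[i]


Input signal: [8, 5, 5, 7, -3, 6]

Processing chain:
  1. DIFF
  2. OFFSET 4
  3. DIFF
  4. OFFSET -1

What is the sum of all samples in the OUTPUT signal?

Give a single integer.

Answer: 7

Derivation:
Input: [8, 5, 5, 7, -3, 6]
Stage 1 (DIFF): s[0]=8, 5-8=-3, 5-5=0, 7-5=2, -3-7=-10, 6--3=9 -> [8, -3, 0, 2, -10, 9]
Stage 2 (OFFSET 4): 8+4=12, -3+4=1, 0+4=4, 2+4=6, -10+4=-6, 9+4=13 -> [12, 1, 4, 6, -6, 13]
Stage 3 (DIFF): s[0]=12, 1-12=-11, 4-1=3, 6-4=2, -6-6=-12, 13--6=19 -> [12, -11, 3, 2, -12, 19]
Stage 4 (OFFSET -1): 12+-1=11, -11+-1=-12, 3+-1=2, 2+-1=1, -12+-1=-13, 19+-1=18 -> [11, -12, 2, 1, -13, 18]
Output sum: 7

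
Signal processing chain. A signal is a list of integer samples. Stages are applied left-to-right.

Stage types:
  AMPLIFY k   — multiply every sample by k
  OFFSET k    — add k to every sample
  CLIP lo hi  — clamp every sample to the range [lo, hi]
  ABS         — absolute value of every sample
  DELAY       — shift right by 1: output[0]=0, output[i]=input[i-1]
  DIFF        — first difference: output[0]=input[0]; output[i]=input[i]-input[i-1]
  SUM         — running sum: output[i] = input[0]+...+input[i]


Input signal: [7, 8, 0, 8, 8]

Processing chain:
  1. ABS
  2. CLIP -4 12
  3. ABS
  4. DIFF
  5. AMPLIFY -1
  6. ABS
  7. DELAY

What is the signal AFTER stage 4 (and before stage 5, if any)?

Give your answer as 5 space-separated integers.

Answer: 7 1 -8 8 0

Derivation:
Input: [7, 8, 0, 8, 8]
Stage 1 (ABS): |7|=7, |8|=8, |0|=0, |8|=8, |8|=8 -> [7, 8, 0, 8, 8]
Stage 2 (CLIP -4 12): clip(7,-4,12)=7, clip(8,-4,12)=8, clip(0,-4,12)=0, clip(8,-4,12)=8, clip(8,-4,12)=8 -> [7, 8, 0, 8, 8]
Stage 3 (ABS): |7|=7, |8|=8, |0|=0, |8|=8, |8|=8 -> [7, 8, 0, 8, 8]
Stage 4 (DIFF): s[0]=7, 8-7=1, 0-8=-8, 8-0=8, 8-8=0 -> [7, 1, -8, 8, 0]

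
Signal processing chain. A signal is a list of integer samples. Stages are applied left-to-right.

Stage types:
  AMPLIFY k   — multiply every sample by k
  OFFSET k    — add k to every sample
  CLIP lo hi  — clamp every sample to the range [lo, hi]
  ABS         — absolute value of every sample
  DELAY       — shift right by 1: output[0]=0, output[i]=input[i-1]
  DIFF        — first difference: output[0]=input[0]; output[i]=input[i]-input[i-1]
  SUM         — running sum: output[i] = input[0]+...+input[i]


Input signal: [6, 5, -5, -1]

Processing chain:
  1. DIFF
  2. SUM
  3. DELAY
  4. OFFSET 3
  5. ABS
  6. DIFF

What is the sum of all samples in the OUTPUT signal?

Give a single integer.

Input: [6, 5, -5, -1]
Stage 1 (DIFF): s[0]=6, 5-6=-1, -5-5=-10, -1--5=4 -> [6, -1, -10, 4]
Stage 2 (SUM): sum[0..0]=6, sum[0..1]=5, sum[0..2]=-5, sum[0..3]=-1 -> [6, 5, -5, -1]
Stage 3 (DELAY): [0, 6, 5, -5] = [0, 6, 5, -5] -> [0, 6, 5, -5]
Stage 4 (OFFSET 3): 0+3=3, 6+3=9, 5+3=8, -5+3=-2 -> [3, 9, 8, -2]
Stage 5 (ABS): |3|=3, |9|=9, |8|=8, |-2|=2 -> [3, 9, 8, 2]
Stage 6 (DIFF): s[0]=3, 9-3=6, 8-9=-1, 2-8=-6 -> [3, 6, -1, -6]
Output sum: 2

Answer: 2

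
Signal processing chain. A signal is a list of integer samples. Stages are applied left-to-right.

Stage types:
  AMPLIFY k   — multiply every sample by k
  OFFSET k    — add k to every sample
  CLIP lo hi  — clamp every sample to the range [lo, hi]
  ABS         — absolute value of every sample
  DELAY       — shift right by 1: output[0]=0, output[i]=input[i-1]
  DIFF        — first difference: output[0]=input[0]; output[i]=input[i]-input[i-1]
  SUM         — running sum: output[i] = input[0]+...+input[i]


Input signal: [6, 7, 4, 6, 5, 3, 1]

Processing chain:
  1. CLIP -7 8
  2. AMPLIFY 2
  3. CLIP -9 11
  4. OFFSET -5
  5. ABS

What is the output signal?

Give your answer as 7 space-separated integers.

Answer: 6 6 3 6 5 1 3

Derivation:
Input: [6, 7, 4, 6, 5, 3, 1]
Stage 1 (CLIP -7 8): clip(6,-7,8)=6, clip(7,-7,8)=7, clip(4,-7,8)=4, clip(6,-7,8)=6, clip(5,-7,8)=5, clip(3,-7,8)=3, clip(1,-7,8)=1 -> [6, 7, 4, 6, 5, 3, 1]
Stage 2 (AMPLIFY 2): 6*2=12, 7*2=14, 4*2=8, 6*2=12, 5*2=10, 3*2=6, 1*2=2 -> [12, 14, 8, 12, 10, 6, 2]
Stage 3 (CLIP -9 11): clip(12,-9,11)=11, clip(14,-9,11)=11, clip(8,-9,11)=8, clip(12,-9,11)=11, clip(10,-9,11)=10, clip(6,-9,11)=6, clip(2,-9,11)=2 -> [11, 11, 8, 11, 10, 6, 2]
Stage 4 (OFFSET -5): 11+-5=6, 11+-5=6, 8+-5=3, 11+-5=6, 10+-5=5, 6+-5=1, 2+-5=-3 -> [6, 6, 3, 6, 5, 1, -3]
Stage 5 (ABS): |6|=6, |6|=6, |3|=3, |6|=6, |5|=5, |1|=1, |-3|=3 -> [6, 6, 3, 6, 5, 1, 3]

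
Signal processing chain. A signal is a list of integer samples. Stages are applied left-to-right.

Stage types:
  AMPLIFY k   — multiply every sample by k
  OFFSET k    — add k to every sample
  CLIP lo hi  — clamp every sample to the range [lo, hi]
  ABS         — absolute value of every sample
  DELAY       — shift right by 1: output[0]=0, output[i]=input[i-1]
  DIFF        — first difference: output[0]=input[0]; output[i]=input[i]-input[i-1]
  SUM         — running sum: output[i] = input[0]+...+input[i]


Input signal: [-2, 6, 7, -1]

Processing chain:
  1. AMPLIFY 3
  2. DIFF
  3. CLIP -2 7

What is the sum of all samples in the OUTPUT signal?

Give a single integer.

Input: [-2, 6, 7, -1]
Stage 1 (AMPLIFY 3): -2*3=-6, 6*3=18, 7*3=21, -1*3=-3 -> [-6, 18, 21, -3]
Stage 2 (DIFF): s[0]=-6, 18--6=24, 21-18=3, -3-21=-24 -> [-6, 24, 3, -24]
Stage 3 (CLIP -2 7): clip(-6,-2,7)=-2, clip(24,-2,7)=7, clip(3,-2,7)=3, clip(-24,-2,7)=-2 -> [-2, 7, 3, -2]
Output sum: 6

Answer: 6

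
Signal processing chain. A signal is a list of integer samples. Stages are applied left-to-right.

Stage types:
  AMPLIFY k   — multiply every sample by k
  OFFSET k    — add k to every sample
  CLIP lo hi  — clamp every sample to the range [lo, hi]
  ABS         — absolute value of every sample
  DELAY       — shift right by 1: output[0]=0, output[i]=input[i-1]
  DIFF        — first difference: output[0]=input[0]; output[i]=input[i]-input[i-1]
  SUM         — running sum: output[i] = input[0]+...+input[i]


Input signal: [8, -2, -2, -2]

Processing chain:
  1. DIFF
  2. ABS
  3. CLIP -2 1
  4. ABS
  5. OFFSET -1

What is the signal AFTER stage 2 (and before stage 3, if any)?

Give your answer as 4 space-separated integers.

Answer: 8 10 0 0

Derivation:
Input: [8, -2, -2, -2]
Stage 1 (DIFF): s[0]=8, -2-8=-10, -2--2=0, -2--2=0 -> [8, -10, 0, 0]
Stage 2 (ABS): |8|=8, |-10|=10, |0|=0, |0|=0 -> [8, 10, 0, 0]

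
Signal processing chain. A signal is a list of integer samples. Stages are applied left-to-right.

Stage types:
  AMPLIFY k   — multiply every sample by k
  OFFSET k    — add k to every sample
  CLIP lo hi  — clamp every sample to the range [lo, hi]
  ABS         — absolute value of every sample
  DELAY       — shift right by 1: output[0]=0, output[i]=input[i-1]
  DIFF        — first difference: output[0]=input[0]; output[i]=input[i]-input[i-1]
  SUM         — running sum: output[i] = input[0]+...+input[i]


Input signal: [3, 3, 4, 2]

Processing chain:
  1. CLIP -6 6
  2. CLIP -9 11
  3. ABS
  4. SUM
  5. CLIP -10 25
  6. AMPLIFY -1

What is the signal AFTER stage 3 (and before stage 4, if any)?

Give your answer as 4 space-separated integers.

Answer: 3 3 4 2

Derivation:
Input: [3, 3, 4, 2]
Stage 1 (CLIP -6 6): clip(3,-6,6)=3, clip(3,-6,6)=3, clip(4,-6,6)=4, clip(2,-6,6)=2 -> [3, 3, 4, 2]
Stage 2 (CLIP -9 11): clip(3,-9,11)=3, clip(3,-9,11)=3, clip(4,-9,11)=4, clip(2,-9,11)=2 -> [3, 3, 4, 2]
Stage 3 (ABS): |3|=3, |3|=3, |4|=4, |2|=2 -> [3, 3, 4, 2]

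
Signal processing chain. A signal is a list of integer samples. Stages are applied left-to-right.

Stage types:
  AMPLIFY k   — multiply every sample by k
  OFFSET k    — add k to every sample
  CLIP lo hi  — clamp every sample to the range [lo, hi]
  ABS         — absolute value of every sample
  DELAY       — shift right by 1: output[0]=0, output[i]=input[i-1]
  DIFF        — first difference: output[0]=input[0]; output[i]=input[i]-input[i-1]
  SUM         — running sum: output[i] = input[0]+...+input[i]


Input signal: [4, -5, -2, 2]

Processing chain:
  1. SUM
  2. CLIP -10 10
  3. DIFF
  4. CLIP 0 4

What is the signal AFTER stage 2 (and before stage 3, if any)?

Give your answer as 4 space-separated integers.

Answer: 4 -1 -3 -1

Derivation:
Input: [4, -5, -2, 2]
Stage 1 (SUM): sum[0..0]=4, sum[0..1]=-1, sum[0..2]=-3, sum[0..3]=-1 -> [4, -1, -3, -1]
Stage 2 (CLIP -10 10): clip(4,-10,10)=4, clip(-1,-10,10)=-1, clip(-3,-10,10)=-3, clip(-1,-10,10)=-1 -> [4, -1, -3, -1]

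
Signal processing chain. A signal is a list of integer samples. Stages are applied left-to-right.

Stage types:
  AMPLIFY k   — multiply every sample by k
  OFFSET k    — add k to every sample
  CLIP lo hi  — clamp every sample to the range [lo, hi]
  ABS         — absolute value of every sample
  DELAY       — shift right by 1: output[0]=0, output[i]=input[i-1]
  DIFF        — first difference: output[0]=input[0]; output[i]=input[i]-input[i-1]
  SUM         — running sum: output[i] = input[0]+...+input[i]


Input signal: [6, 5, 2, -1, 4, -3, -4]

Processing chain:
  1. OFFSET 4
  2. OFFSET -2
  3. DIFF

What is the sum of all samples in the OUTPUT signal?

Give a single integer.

Answer: -2

Derivation:
Input: [6, 5, 2, -1, 4, -3, -4]
Stage 1 (OFFSET 4): 6+4=10, 5+4=9, 2+4=6, -1+4=3, 4+4=8, -3+4=1, -4+4=0 -> [10, 9, 6, 3, 8, 1, 0]
Stage 2 (OFFSET -2): 10+-2=8, 9+-2=7, 6+-2=4, 3+-2=1, 8+-2=6, 1+-2=-1, 0+-2=-2 -> [8, 7, 4, 1, 6, -1, -2]
Stage 3 (DIFF): s[0]=8, 7-8=-1, 4-7=-3, 1-4=-3, 6-1=5, -1-6=-7, -2--1=-1 -> [8, -1, -3, -3, 5, -7, -1]
Output sum: -2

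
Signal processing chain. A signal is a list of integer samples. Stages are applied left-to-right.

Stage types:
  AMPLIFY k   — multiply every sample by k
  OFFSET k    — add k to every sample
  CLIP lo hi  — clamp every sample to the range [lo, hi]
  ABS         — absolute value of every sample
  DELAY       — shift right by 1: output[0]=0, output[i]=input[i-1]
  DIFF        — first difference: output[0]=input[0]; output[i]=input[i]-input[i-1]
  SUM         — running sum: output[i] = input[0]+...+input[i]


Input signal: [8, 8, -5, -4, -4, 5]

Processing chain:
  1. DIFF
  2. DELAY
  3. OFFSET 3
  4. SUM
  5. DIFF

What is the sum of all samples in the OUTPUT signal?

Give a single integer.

Input: [8, 8, -5, -4, -4, 5]
Stage 1 (DIFF): s[0]=8, 8-8=0, -5-8=-13, -4--5=1, -4--4=0, 5--4=9 -> [8, 0, -13, 1, 0, 9]
Stage 2 (DELAY): [0, 8, 0, -13, 1, 0] = [0, 8, 0, -13, 1, 0] -> [0, 8, 0, -13, 1, 0]
Stage 3 (OFFSET 3): 0+3=3, 8+3=11, 0+3=3, -13+3=-10, 1+3=4, 0+3=3 -> [3, 11, 3, -10, 4, 3]
Stage 4 (SUM): sum[0..0]=3, sum[0..1]=14, sum[0..2]=17, sum[0..3]=7, sum[0..4]=11, sum[0..5]=14 -> [3, 14, 17, 7, 11, 14]
Stage 5 (DIFF): s[0]=3, 14-3=11, 17-14=3, 7-17=-10, 11-7=4, 14-11=3 -> [3, 11, 3, -10, 4, 3]
Output sum: 14

Answer: 14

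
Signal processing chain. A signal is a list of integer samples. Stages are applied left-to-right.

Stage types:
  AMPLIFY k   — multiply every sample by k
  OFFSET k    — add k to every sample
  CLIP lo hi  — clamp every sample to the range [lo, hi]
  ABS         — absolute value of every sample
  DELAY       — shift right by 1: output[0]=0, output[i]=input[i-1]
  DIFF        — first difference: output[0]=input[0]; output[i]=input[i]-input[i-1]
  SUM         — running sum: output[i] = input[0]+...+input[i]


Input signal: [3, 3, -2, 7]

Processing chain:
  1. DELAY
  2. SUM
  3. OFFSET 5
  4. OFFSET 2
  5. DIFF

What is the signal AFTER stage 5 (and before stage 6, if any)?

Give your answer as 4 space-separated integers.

Input: [3, 3, -2, 7]
Stage 1 (DELAY): [0, 3, 3, -2] = [0, 3, 3, -2] -> [0, 3, 3, -2]
Stage 2 (SUM): sum[0..0]=0, sum[0..1]=3, sum[0..2]=6, sum[0..3]=4 -> [0, 3, 6, 4]
Stage 3 (OFFSET 5): 0+5=5, 3+5=8, 6+5=11, 4+5=9 -> [5, 8, 11, 9]
Stage 4 (OFFSET 2): 5+2=7, 8+2=10, 11+2=13, 9+2=11 -> [7, 10, 13, 11]
Stage 5 (DIFF): s[0]=7, 10-7=3, 13-10=3, 11-13=-2 -> [7, 3, 3, -2]

Answer: 7 3 3 -2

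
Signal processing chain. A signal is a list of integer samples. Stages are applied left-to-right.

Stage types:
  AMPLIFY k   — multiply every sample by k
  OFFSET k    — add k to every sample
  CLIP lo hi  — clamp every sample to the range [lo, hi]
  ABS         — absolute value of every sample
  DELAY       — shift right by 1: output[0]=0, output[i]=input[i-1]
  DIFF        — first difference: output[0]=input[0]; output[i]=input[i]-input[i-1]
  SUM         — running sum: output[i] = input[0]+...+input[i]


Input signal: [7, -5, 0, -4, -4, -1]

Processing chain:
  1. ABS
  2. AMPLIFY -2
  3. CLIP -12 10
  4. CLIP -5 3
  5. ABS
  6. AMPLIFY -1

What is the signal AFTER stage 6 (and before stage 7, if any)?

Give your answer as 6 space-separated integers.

Input: [7, -5, 0, -4, -4, -1]
Stage 1 (ABS): |7|=7, |-5|=5, |0|=0, |-4|=4, |-4|=4, |-1|=1 -> [7, 5, 0, 4, 4, 1]
Stage 2 (AMPLIFY -2): 7*-2=-14, 5*-2=-10, 0*-2=0, 4*-2=-8, 4*-2=-8, 1*-2=-2 -> [-14, -10, 0, -8, -8, -2]
Stage 3 (CLIP -12 10): clip(-14,-12,10)=-12, clip(-10,-12,10)=-10, clip(0,-12,10)=0, clip(-8,-12,10)=-8, clip(-8,-12,10)=-8, clip(-2,-12,10)=-2 -> [-12, -10, 0, -8, -8, -2]
Stage 4 (CLIP -5 3): clip(-12,-5,3)=-5, clip(-10,-5,3)=-5, clip(0,-5,3)=0, clip(-8,-5,3)=-5, clip(-8,-5,3)=-5, clip(-2,-5,3)=-2 -> [-5, -5, 0, -5, -5, -2]
Stage 5 (ABS): |-5|=5, |-5|=5, |0|=0, |-5|=5, |-5|=5, |-2|=2 -> [5, 5, 0, 5, 5, 2]
Stage 6 (AMPLIFY -1): 5*-1=-5, 5*-1=-5, 0*-1=0, 5*-1=-5, 5*-1=-5, 2*-1=-2 -> [-5, -5, 0, -5, -5, -2]

Answer: -5 -5 0 -5 -5 -2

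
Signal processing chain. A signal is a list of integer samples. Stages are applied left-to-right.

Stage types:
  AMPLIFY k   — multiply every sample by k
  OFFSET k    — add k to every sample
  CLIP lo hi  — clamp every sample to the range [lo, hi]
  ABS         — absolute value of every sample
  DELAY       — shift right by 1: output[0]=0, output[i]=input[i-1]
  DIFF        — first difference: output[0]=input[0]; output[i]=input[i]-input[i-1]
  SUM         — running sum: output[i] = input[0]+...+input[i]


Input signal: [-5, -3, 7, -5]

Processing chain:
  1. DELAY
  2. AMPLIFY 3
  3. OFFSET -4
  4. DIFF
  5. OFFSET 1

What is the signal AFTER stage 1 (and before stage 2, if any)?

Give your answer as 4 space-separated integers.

Input: [-5, -3, 7, -5]
Stage 1 (DELAY): [0, -5, -3, 7] = [0, -5, -3, 7] -> [0, -5, -3, 7]

Answer: 0 -5 -3 7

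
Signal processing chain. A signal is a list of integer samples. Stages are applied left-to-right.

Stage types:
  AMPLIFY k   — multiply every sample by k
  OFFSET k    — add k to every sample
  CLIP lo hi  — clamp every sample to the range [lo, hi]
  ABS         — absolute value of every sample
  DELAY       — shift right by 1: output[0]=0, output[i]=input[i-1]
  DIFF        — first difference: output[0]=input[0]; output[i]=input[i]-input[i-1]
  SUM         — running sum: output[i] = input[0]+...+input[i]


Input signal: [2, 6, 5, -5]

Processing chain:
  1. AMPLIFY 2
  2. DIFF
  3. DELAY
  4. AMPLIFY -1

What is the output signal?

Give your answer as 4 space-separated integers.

Input: [2, 6, 5, -5]
Stage 1 (AMPLIFY 2): 2*2=4, 6*2=12, 5*2=10, -5*2=-10 -> [4, 12, 10, -10]
Stage 2 (DIFF): s[0]=4, 12-4=8, 10-12=-2, -10-10=-20 -> [4, 8, -2, -20]
Stage 3 (DELAY): [0, 4, 8, -2] = [0, 4, 8, -2] -> [0, 4, 8, -2]
Stage 4 (AMPLIFY -1): 0*-1=0, 4*-1=-4, 8*-1=-8, -2*-1=2 -> [0, -4, -8, 2]

Answer: 0 -4 -8 2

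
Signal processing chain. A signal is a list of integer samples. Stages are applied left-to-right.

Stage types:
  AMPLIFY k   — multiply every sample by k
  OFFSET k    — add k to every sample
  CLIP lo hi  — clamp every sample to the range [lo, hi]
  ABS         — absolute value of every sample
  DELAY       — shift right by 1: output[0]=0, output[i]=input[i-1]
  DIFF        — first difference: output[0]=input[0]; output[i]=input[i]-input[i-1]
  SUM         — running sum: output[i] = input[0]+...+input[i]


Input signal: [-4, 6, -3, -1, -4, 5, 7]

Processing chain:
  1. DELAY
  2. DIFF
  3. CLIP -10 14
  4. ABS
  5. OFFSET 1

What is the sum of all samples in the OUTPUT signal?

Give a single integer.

Input: [-4, 6, -3, -1, -4, 5, 7]
Stage 1 (DELAY): [0, -4, 6, -3, -1, -4, 5] = [0, -4, 6, -3, -1, -4, 5] -> [0, -4, 6, -3, -1, -4, 5]
Stage 2 (DIFF): s[0]=0, -4-0=-4, 6--4=10, -3-6=-9, -1--3=2, -4--1=-3, 5--4=9 -> [0, -4, 10, -9, 2, -3, 9]
Stage 3 (CLIP -10 14): clip(0,-10,14)=0, clip(-4,-10,14)=-4, clip(10,-10,14)=10, clip(-9,-10,14)=-9, clip(2,-10,14)=2, clip(-3,-10,14)=-3, clip(9,-10,14)=9 -> [0, -4, 10, -9, 2, -3, 9]
Stage 4 (ABS): |0|=0, |-4|=4, |10|=10, |-9|=9, |2|=2, |-3|=3, |9|=9 -> [0, 4, 10, 9, 2, 3, 9]
Stage 5 (OFFSET 1): 0+1=1, 4+1=5, 10+1=11, 9+1=10, 2+1=3, 3+1=4, 9+1=10 -> [1, 5, 11, 10, 3, 4, 10]
Output sum: 44

Answer: 44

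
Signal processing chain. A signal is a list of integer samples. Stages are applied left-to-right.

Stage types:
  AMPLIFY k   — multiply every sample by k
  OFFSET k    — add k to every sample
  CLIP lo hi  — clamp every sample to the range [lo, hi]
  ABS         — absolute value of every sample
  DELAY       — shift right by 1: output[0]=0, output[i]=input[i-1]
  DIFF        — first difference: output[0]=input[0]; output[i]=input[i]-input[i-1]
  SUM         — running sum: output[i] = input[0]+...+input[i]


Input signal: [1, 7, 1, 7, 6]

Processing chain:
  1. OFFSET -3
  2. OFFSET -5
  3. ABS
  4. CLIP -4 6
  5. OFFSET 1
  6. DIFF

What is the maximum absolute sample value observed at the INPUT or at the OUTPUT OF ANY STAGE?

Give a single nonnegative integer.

Answer: 7

Derivation:
Input: [1, 7, 1, 7, 6] (max |s|=7)
Stage 1 (OFFSET -3): 1+-3=-2, 7+-3=4, 1+-3=-2, 7+-3=4, 6+-3=3 -> [-2, 4, -2, 4, 3] (max |s|=4)
Stage 2 (OFFSET -5): -2+-5=-7, 4+-5=-1, -2+-5=-7, 4+-5=-1, 3+-5=-2 -> [-7, -1, -7, -1, -2] (max |s|=7)
Stage 3 (ABS): |-7|=7, |-1|=1, |-7|=7, |-1|=1, |-2|=2 -> [7, 1, 7, 1, 2] (max |s|=7)
Stage 4 (CLIP -4 6): clip(7,-4,6)=6, clip(1,-4,6)=1, clip(7,-4,6)=6, clip(1,-4,6)=1, clip(2,-4,6)=2 -> [6, 1, 6, 1, 2] (max |s|=6)
Stage 5 (OFFSET 1): 6+1=7, 1+1=2, 6+1=7, 1+1=2, 2+1=3 -> [7, 2, 7, 2, 3] (max |s|=7)
Stage 6 (DIFF): s[0]=7, 2-7=-5, 7-2=5, 2-7=-5, 3-2=1 -> [7, -5, 5, -5, 1] (max |s|=7)
Overall max amplitude: 7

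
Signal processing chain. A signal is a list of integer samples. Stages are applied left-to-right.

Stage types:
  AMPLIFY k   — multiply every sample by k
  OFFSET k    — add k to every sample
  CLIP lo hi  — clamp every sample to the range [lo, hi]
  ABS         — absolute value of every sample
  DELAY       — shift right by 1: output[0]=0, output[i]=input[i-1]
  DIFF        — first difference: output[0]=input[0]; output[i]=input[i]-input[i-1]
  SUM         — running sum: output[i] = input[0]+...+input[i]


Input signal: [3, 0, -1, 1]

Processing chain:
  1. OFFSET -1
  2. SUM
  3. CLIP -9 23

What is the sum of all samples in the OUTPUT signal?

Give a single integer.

Input: [3, 0, -1, 1]
Stage 1 (OFFSET -1): 3+-1=2, 0+-1=-1, -1+-1=-2, 1+-1=0 -> [2, -1, -2, 0]
Stage 2 (SUM): sum[0..0]=2, sum[0..1]=1, sum[0..2]=-1, sum[0..3]=-1 -> [2, 1, -1, -1]
Stage 3 (CLIP -9 23): clip(2,-9,23)=2, clip(1,-9,23)=1, clip(-1,-9,23)=-1, clip(-1,-9,23)=-1 -> [2, 1, -1, -1]
Output sum: 1

Answer: 1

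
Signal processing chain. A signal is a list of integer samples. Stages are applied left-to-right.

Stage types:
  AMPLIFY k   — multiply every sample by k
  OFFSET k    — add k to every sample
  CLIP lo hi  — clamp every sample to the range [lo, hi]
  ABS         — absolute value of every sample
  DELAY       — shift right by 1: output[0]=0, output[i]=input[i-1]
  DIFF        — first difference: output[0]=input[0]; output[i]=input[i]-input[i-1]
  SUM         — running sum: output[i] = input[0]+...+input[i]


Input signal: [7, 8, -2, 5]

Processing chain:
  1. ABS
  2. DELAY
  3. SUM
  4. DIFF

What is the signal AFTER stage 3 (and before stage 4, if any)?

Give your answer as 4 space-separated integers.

Input: [7, 8, -2, 5]
Stage 1 (ABS): |7|=7, |8|=8, |-2|=2, |5|=5 -> [7, 8, 2, 5]
Stage 2 (DELAY): [0, 7, 8, 2] = [0, 7, 8, 2] -> [0, 7, 8, 2]
Stage 3 (SUM): sum[0..0]=0, sum[0..1]=7, sum[0..2]=15, sum[0..3]=17 -> [0, 7, 15, 17]

Answer: 0 7 15 17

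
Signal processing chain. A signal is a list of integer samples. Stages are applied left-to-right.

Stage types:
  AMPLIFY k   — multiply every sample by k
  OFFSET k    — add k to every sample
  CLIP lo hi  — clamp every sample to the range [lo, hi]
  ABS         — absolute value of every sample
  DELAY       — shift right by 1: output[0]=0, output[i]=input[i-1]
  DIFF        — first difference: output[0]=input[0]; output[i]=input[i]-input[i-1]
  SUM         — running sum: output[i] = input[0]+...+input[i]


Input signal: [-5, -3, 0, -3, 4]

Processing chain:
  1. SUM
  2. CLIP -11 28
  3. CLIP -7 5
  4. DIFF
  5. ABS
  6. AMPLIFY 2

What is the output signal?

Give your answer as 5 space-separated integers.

Input: [-5, -3, 0, -3, 4]
Stage 1 (SUM): sum[0..0]=-5, sum[0..1]=-8, sum[0..2]=-8, sum[0..3]=-11, sum[0..4]=-7 -> [-5, -8, -8, -11, -7]
Stage 2 (CLIP -11 28): clip(-5,-11,28)=-5, clip(-8,-11,28)=-8, clip(-8,-11,28)=-8, clip(-11,-11,28)=-11, clip(-7,-11,28)=-7 -> [-5, -8, -8, -11, -7]
Stage 3 (CLIP -7 5): clip(-5,-7,5)=-5, clip(-8,-7,5)=-7, clip(-8,-7,5)=-7, clip(-11,-7,5)=-7, clip(-7,-7,5)=-7 -> [-5, -7, -7, -7, -7]
Stage 4 (DIFF): s[0]=-5, -7--5=-2, -7--7=0, -7--7=0, -7--7=0 -> [-5, -2, 0, 0, 0]
Stage 5 (ABS): |-5|=5, |-2|=2, |0|=0, |0|=0, |0|=0 -> [5, 2, 0, 0, 0]
Stage 6 (AMPLIFY 2): 5*2=10, 2*2=4, 0*2=0, 0*2=0, 0*2=0 -> [10, 4, 0, 0, 0]

Answer: 10 4 0 0 0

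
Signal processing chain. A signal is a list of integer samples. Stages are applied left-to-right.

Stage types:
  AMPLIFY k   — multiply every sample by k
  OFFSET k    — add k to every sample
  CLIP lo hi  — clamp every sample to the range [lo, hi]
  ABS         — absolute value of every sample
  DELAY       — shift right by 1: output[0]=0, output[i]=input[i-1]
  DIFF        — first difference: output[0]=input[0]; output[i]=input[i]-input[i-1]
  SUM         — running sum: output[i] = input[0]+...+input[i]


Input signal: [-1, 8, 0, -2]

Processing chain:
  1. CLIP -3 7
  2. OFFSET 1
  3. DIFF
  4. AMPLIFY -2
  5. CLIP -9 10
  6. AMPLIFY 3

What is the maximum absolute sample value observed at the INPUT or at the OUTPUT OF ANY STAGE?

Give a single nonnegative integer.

Answer: 30

Derivation:
Input: [-1, 8, 0, -2] (max |s|=8)
Stage 1 (CLIP -3 7): clip(-1,-3,7)=-1, clip(8,-3,7)=7, clip(0,-3,7)=0, clip(-2,-3,7)=-2 -> [-1, 7, 0, -2] (max |s|=7)
Stage 2 (OFFSET 1): -1+1=0, 7+1=8, 0+1=1, -2+1=-1 -> [0, 8, 1, -1] (max |s|=8)
Stage 3 (DIFF): s[0]=0, 8-0=8, 1-8=-7, -1-1=-2 -> [0, 8, -7, -2] (max |s|=8)
Stage 4 (AMPLIFY -2): 0*-2=0, 8*-2=-16, -7*-2=14, -2*-2=4 -> [0, -16, 14, 4] (max |s|=16)
Stage 5 (CLIP -9 10): clip(0,-9,10)=0, clip(-16,-9,10)=-9, clip(14,-9,10)=10, clip(4,-9,10)=4 -> [0, -9, 10, 4] (max |s|=10)
Stage 6 (AMPLIFY 3): 0*3=0, -9*3=-27, 10*3=30, 4*3=12 -> [0, -27, 30, 12] (max |s|=30)
Overall max amplitude: 30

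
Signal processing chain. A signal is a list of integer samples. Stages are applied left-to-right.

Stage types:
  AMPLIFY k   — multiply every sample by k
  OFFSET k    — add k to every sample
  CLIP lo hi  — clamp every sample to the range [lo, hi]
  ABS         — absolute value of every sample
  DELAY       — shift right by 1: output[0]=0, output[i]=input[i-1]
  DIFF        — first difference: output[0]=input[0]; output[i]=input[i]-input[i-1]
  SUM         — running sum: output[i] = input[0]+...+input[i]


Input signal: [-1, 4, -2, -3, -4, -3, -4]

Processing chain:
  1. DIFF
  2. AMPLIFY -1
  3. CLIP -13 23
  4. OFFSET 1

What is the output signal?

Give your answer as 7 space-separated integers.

Input: [-1, 4, -2, -3, -4, -3, -4]
Stage 1 (DIFF): s[0]=-1, 4--1=5, -2-4=-6, -3--2=-1, -4--3=-1, -3--4=1, -4--3=-1 -> [-1, 5, -6, -1, -1, 1, -1]
Stage 2 (AMPLIFY -1): -1*-1=1, 5*-1=-5, -6*-1=6, -1*-1=1, -1*-1=1, 1*-1=-1, -1*-1=1 -> [1, -5, 6, 1, 1, -1, 1]
Stage 3 (CLIP -13 23): clip(1,-13,23)=1, clip(-5,-13,23)=-5, clip(6,-13,23)=6, clip(1,-13,23)=1, clip(1,-13,23)=1, clip(-1,-13,23)=-1, clip(1,-13,23)=1 -> [1, -5, 6, 1, 1, -1, 1]
Stage 4 (OFFSET 1): 1+1=2, -5+1=-4, 6+1=7, 1+1=2, 1+1=2, -1+1=0, 1+1=2 -> [2, -4, 7, 2, 2, 0, 2]

Answer: 2 -4 7 2 2 0 2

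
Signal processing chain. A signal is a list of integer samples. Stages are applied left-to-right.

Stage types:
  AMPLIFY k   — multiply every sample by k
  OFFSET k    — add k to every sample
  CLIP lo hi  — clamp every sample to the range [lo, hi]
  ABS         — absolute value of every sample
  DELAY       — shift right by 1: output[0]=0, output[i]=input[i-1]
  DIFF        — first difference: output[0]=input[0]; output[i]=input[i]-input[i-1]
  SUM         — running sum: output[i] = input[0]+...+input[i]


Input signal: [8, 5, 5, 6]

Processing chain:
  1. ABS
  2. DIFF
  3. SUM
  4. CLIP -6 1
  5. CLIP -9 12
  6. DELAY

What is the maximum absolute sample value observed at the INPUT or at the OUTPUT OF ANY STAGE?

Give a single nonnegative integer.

Input: [8, 5, 5, 6] (max |s|=8)
Stage 1 (ABS): |8|=8, |5|=5, |5|=5, |6|=6 -> [8, 5, 5, 6] (max |s|=8)
Stage 2 (DIFF): s[0]=8, 5-8=-3, 5-5=0, 6-5=1 -> [8, -3, 0, 1] (max |s|=8)
Stage 3 (SUM): sum[0..0]=8, sum[0..1]=5, sum[0..2]=5, sum[0..3]=6 -> [8, 5, 5, 6] (max |s|=8)
Stage 4 (CLIP -6 1): clip(8,-6,1)=1, clip(5,-6,1)=1, clip(5,-6,1)=1, clip(6,-6,1)=1 -> [1, 1, 1, 1] (max |s|=1)
Stage 5 (CLIP -9 12): clip(1,-9,12)=1, clip(1,-9,12)=1, clip(1,-9,12)=1, clip(1,-9,12)=1 -> [1, 1, 1, 1] (max |s|=1)
Stage 6 (DELAY): [0, 1, 1, 1] = [0, 1, 1, 1] -> [0, 1, 1, 1] (max |s|=1)
Overall max amplitude: 8

Answer: 8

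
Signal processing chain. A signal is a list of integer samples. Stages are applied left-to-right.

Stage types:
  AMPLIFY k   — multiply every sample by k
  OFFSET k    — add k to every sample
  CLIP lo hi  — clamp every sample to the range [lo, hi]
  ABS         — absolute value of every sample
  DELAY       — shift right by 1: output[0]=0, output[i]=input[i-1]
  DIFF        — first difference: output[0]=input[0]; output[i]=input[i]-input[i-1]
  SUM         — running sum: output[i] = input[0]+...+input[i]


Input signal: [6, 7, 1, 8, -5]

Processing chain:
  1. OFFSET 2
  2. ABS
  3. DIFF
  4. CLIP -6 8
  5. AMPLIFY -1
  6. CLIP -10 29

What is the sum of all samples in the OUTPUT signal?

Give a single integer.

Answer: -4

Derivation:
Input: [6, 7, 1, 8, -5]
Stage 1 (OFFSET 2): 6+2=8, 7+2=9, 1+2=3, 8+2=10, -5+2=-3 -> [8, 9, 3, 10, -3]
Stage 2 (ABS): |8|=8, |9|=9, |3|=3, |10|=10, |-3|=3 -> [8, 9, 3, 10, 3]
Stage 3 (DIFF): s[0]=8, 9-8=1, 3-9=-6, 10-3=7, 3-10=-7 -> [8, 1, -6, 7, -7]
Stage 4 (CLIP -6 8): clip(8,-6,8)=8, clip(1,-6,8)=1, clip(-6,-6,8)=-6, clip(7,-6,8)=7, clip(-7,-6,8)=-6 -> [8, 1, -6, 7, -6]
Stage 5 (AMPLIFY -1): 8*-1=-8, 1*-1=-1, -6*-1=6, 7*-1=-7, -6*-1=6 -> [-8, -1, 6, -7, 6]
Stage 6 (CLIP -10 29): clip(-8,-10,29)=-8, clip(-1,-10,29)=-1, clip(6,-10,29)=6, clip(-7,-10,29)=-7, clip(6,-10,29)=6 -> [-8, -1, 6, -7, 6]
Output sum: -4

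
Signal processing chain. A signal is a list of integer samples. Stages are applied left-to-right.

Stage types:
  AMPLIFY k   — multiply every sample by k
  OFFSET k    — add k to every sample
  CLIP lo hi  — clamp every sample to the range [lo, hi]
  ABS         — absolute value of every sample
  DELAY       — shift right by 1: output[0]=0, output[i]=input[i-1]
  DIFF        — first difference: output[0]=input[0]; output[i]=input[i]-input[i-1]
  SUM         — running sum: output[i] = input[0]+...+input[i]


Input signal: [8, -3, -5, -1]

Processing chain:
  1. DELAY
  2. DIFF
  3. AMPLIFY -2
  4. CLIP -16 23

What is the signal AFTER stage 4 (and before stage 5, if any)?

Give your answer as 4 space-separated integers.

Input: [8, -3, -5, -1]
Stage 1 (DELAY): [0, 8, -3, -5] = [0, 8, -3, -5] -> [0, 8, -3, -5]
Stage 2 (DIFF): s[0]=0, 8-0=8, -3-8=-11, -5--3=-2 -> [0, 8, -11, -2]
Stage 3 (AMPLIFY -2): 0*-2=0, 8*-2=-16, -11*-2=22, -2*-2=4 -> [0, -16, 22, 4]
Stage 4 (CLIP -16 23): clip(0,-16,23)=0, clip(-16,-16,23)=-16, clip(22,-16,23)=22, clip(4,-16,23)=4 -> [0, -16, 22, 4]

Answer: 0 -16 22 4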